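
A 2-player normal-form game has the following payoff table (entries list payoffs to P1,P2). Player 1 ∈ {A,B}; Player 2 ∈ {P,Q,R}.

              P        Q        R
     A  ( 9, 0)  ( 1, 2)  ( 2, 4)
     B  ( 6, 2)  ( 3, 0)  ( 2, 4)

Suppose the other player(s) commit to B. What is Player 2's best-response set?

u_2(P vs B) = 2
u_2(Q vs B) = 0
u_2(R vs B) = 4
max payoff 4 at {R}

argmax u_2 = {R}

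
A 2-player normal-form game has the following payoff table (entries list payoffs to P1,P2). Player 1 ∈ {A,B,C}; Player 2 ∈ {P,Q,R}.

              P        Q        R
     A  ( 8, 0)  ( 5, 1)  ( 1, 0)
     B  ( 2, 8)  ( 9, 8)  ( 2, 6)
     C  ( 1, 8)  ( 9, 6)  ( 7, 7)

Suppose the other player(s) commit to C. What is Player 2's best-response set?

u_2(P vs C) = 8
u_2(Q vs C) = 6
u_2(R vs C) = 7
max payoff 8 at {P}

P2 best: {P}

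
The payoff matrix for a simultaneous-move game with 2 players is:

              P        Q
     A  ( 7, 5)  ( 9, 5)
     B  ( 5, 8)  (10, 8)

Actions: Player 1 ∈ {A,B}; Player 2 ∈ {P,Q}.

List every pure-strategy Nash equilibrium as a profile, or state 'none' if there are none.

NE set: (A,P), (B,Q)

(A,P): NE
(A,Q): not NE [P1→B gives 10>9]
(B,P): not NE [P1→A gives 7>5]
(B,Q): NE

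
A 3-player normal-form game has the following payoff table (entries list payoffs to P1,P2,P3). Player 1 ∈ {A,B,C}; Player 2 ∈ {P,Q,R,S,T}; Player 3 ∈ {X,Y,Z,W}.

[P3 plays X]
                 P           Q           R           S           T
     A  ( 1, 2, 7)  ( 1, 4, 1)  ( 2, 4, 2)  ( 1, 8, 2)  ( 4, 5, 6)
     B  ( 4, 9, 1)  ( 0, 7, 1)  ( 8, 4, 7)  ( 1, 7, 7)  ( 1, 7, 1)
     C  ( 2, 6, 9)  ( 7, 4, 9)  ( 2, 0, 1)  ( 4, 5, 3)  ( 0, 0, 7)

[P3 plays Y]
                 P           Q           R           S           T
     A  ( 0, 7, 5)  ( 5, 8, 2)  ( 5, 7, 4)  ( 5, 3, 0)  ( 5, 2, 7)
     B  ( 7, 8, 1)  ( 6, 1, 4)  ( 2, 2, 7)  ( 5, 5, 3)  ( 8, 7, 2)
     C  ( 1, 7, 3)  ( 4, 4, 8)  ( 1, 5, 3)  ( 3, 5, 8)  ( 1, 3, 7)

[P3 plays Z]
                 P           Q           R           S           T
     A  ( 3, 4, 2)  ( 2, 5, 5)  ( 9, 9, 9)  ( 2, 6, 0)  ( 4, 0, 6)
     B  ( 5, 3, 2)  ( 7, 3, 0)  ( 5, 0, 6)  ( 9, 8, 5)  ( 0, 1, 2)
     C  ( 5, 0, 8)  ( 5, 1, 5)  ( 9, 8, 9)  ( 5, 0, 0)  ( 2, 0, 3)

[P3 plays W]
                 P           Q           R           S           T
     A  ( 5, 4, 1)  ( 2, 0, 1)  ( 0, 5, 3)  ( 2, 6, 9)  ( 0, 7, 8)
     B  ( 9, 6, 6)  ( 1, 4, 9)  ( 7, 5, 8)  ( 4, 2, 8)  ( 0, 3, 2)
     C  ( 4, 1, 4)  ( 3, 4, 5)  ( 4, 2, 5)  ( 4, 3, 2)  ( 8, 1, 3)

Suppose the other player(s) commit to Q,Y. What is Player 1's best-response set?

P1 best: {B}

u_1(A vs Q,Y) = 5
u_1(B vs Q,Y) = 6
u_1(C vs Q,Y) = 4
max payoff 6 at {B}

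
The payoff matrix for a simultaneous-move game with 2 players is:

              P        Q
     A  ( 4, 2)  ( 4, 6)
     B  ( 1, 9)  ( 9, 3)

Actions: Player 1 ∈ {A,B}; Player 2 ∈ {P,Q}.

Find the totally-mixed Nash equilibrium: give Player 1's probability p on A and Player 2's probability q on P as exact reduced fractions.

(p,q) = (3/5, 5/8)

P1 indiff ⇒ q·4+(1-q)·4 = q·1+(1-q)·9 ⇒ q(3) = (1-q)(5) ⇒ q = 5/8
P2 indiff ⇒ p·2+(1-p)·9 = p·6+(1-p)·3 ⇒ p(-4) = (1-p)(-6) ⇒ p = 3/5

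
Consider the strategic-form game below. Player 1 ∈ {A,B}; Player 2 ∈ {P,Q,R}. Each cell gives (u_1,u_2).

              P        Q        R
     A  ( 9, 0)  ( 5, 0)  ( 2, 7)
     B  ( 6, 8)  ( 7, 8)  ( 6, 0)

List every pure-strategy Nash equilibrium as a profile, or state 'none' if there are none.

PSNE = {(B,Q)}

(A,P): not NE [P2→R gives 7>0]
(A,Q): not NE [P1→B gives 7>5; P2→R gives 7>0]
(A,R): not NE [P1→B gives 6>2]
(B,P): not NE [P1→A gives 9>6]
(B,Q): NE
(B,R): not NE [P2→Q gives 8>0]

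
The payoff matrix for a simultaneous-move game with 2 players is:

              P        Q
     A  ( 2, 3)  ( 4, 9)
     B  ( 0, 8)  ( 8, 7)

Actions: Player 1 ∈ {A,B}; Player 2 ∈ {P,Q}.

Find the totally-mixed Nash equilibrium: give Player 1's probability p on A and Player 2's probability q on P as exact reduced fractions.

P1 indiff ⇒ q·2+(1-q)·4 = q·0+(1-q)·8 ⇒ q(2) = (1-q)(4) ⇒ q = 2/3
P2 indiff ⇒ p·3+(1-p)·8 = p·9+(1-p)·7 ⇒ p(-6) = (1-p)(-1) ⇒ p = 1/7

P1 mixes 1/7 on A; P2 mixes 2/3 on P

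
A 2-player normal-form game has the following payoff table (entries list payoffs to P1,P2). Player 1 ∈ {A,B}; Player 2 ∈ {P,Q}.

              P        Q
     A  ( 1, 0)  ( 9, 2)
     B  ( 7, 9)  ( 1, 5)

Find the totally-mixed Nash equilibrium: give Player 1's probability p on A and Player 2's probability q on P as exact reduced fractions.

P1 indiff ⇒ q·1+(1-q)·9 = q·7+(1-q)·1 ⇒ q(-6) = (1-q)(-8) ⇒ q = 4/7
P2 indiff ⇒ p·0+(1-p)·9 = p·2+(1-p)·5 ⇒ p(-2) = (1-p)(-4) ⇒ p = 2/3

P1 mixes 2/3 on A; P2 mixes 4/7 on P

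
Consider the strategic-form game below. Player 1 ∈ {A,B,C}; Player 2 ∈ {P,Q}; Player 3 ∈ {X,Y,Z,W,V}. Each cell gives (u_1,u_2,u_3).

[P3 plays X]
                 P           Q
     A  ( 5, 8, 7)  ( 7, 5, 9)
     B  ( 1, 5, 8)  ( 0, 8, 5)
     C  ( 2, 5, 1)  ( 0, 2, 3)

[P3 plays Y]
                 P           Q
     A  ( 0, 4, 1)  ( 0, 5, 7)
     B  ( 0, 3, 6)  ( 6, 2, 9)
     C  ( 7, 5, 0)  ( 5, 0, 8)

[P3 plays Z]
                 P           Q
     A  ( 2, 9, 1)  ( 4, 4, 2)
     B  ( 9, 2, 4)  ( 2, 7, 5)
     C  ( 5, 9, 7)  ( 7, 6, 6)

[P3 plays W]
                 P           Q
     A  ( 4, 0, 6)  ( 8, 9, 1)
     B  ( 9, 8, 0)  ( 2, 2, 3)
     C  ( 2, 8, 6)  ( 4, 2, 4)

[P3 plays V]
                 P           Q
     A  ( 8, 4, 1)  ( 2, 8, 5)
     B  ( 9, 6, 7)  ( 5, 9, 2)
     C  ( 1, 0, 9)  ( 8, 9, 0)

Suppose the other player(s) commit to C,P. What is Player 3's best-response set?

argmax u_3 = {V}

u_3(X vs C,P) = 1
u_3(Y vs C,P) = 0
u_3(Z vs C,P) = 7
u_3(W vs C,P) = 6
u_3(V vs C,P) = 9
max payoff 9 at {V}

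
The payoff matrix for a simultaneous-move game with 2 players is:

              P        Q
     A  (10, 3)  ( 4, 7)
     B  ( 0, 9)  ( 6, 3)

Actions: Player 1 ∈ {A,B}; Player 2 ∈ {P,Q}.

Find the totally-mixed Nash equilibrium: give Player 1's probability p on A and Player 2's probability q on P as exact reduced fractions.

P1 indiff ⇒ q·10+(1-q)·4 = q·0+(1-q)·6 ⇒ q(10) = (1-q)(2) ⇒ q = 1/6
P2 indiff ⇒ p·3+(1-p)·9 = p·7+(1-p)·3 ⇒ p(-4) = (1-p)(-6) ⇒ p = 3/5

p=3/5, q=1/6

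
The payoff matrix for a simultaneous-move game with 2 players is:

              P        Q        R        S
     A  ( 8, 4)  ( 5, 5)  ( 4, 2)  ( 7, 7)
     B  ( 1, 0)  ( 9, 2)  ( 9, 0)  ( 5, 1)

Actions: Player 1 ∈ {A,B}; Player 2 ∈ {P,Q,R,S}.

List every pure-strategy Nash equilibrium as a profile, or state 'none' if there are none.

Nash profiles: (A,S), (B,Q)

(A,P): not NE [P2→S gives 7>4]
(A,Q): not NE [P1→B gives 9>5; P2→S gives 7>5]
(A,R): not NE [P1→B gives 9>4; P2→S gives 7>2]
(A,S): NE
(B,P): not NE [P1→A gives 8>1; P2→Q gives 2>0]
(B,Q): NE
(B,R): not NE [P2→Q gives 2>0]
(B,S): not NE [P1→A gives 7>5; P2→Q gives 2>1]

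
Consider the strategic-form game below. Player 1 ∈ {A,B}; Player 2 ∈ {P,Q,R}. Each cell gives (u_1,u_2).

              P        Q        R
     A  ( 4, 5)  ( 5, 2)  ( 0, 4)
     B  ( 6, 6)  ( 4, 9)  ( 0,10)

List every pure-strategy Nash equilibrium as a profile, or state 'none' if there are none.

Nash profiles: (B,R)

(A,P): not NE [P1→B gives 6>4]
(A,Q): not NE [P2→P gives 5>2]
(A,R): not NE [P2→P gives 5>4]
(B,P): not NE [P2→R gives 10>6]
(B,Q): not NE [P1→A gives 5>4; P2→R gives 10>9]
(B,R): NE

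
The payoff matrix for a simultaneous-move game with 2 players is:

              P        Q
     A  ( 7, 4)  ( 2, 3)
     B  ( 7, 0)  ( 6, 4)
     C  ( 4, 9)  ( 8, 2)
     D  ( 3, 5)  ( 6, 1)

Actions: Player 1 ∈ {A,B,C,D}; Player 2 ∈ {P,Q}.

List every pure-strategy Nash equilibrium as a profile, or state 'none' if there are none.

(A,P): NE
(A,Q): not NE [P1→C gives 8>2; P2→P gives 4>3]
(B,P): not NE [P2→Q gives 4>0]
(B,Q): not NE [P1→C gives 8>6]
(C,P): not NE [P1→B gives 7>4]
(C,Q): not NE [P2→P gives 9>2]
(D,P): not NE [P1→B gives 7>3]
(D,Q): not NE [P1→C gives 8>6; P2→P gives 5>1]

Nash profiles: (A,P)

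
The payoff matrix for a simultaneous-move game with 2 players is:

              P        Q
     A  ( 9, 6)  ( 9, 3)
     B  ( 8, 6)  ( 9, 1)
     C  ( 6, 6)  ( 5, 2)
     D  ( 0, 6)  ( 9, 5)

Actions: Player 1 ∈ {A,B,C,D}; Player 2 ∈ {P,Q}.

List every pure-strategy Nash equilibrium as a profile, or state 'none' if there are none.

Nash profiles: (A,P)

(A,P): NE
(A,Q): not NE [P2→P gives 6>3]
(B,P): not NE [P1→A gives 9>8]
(B,Q): not NE [P2→P gives 6>1]
(C,P): not NE [P1→A gives 9>6]
(C,Q): not NE [P1→D gives 9>5; P2→P gives 6>2]
(D,P): not NE [P1→A gives 9>0]
(D,Q): not NE [P2→P gives 6>5]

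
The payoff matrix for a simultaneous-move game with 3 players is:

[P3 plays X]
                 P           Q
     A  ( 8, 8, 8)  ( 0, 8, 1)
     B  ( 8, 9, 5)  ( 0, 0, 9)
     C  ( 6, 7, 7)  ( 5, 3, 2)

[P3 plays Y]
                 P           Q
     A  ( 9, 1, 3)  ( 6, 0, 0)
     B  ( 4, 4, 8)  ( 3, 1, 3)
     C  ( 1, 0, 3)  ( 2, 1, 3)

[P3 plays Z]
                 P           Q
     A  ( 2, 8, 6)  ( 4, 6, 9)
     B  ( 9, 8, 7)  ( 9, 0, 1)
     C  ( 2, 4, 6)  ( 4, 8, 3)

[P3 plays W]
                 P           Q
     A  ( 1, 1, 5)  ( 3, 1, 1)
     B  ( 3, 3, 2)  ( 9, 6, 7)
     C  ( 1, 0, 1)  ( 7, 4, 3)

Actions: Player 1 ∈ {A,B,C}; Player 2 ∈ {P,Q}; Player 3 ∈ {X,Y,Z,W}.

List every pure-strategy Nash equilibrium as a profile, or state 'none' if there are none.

(A,P,X): NE
(A,P,Y): not NE [P3→X gives 8>3]
(A,P,Z): not NE [P1→B gives 9>2; P3→X gives 8>6]
(A,P,W): not NE [P1→B gives 3>1; P3→X gives 8>5]
(A,Q,X): not NE [P1→C gives 5>0; P3→Z gives 9>1]
(A,Q,Y): not NE [P2→P gives 1>0; P3→Z gives 9>0]
(A,Q,Z): not NE [P1→B gives 9>4; P2→P gives 8>6]
(A,Q,W): not NE [P1→B gives 9>3; P3→Z gives 9>1]
(B,P,X): not NE [P3→Y gives 8>5]
(B,P,Y): not NE [P1→A gives 9>4]
(B,P,Z): not NE [P3→Y gives 8>7]
(B,P,W): not NE [P2→Q gives 6>3; P3→Y gives 8>2]
(B,Q,X): not NE [P1→C gives 5>0; P2→P gives 9>0]
(B,Q,Y): not NE [P1→A gives 6>3; P2→P gives 4>1; P3→X gives 9>3]
(B,Q,Z): not NE [P2→P gives 8>0; P3→X gives 9>1]
(B,Q,W): not NE [P3→X gives 9>7]
(C,P,X): not NE [P1→B gives 8>6]
(C,P,Y): not NE [P1→A gives 9>1; P2→Q gives 1>0; P3→X gives 7>3]
(C,P,Z): not NE [P1→B gives 9>2; P2→Q gives 8>4; P3→X gives 7>6]
(C,P,W): not NE [P1→B gives 3>1; P2→Q gives 4>0; P3→X gives 7>1]
(C,Q,X): not NE [P2→P gives 7>3; P3→W gives 3>2]
(C,Q,Y): not NE [P1→A gives 6>2]
(C,Q,Z): not NE [P1→B gives 9>4]
(C,Q,W): not NE [P1→B gives 9>7]

PSNE = {(A,P,X)}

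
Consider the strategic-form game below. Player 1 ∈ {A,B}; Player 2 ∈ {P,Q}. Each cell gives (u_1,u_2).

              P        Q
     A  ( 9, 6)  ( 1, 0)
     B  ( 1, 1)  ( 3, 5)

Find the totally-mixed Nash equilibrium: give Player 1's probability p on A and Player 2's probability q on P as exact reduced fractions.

P1 indiff ⇒ q·9+(1-q)·1 = q·1+(1-q)·3 ⇒ q(8) = (1-q)(2) ⇒ q = 1/5
P2 indiff ⇒ p·6+(1-p)·1 = p·0+(1-p)·5 ⇒ p(6) = (1-p)(4) ⇒ p = 2/5

p=2/5, q=1/5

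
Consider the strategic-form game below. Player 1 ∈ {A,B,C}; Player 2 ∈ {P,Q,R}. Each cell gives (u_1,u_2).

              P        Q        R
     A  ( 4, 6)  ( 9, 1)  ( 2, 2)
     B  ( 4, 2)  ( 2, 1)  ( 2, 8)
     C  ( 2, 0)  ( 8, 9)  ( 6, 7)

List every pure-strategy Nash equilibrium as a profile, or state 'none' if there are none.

Nash profiles: (A,P)

(A,P): NE
(A,Q): not NE [P2→P gives 6>1]
(A,R): not NE [P1→C gives 6>2; P2→P gives 6>2]
(B,P): not NE [P2→R gives 8>2]
(B,Q): not NE [P1→A gives 9>2; P2→R gives 8>1]
(B,R): not NE [P1→C gives 6>2]
(C,P): not NE [P1→B gives 4>2; P2→Q gives 9>0]
(C,Q): not NE [P1→A gives 9>8]
(C,R): not NE [P2→Q gives 9>7]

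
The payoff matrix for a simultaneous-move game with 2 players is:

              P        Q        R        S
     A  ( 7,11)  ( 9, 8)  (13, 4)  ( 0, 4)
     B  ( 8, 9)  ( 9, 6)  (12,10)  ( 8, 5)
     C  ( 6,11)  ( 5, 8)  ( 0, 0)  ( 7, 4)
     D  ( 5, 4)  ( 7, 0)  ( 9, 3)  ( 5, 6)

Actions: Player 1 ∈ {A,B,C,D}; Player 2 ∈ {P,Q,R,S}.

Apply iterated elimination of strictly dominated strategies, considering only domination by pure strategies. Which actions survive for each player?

P1 drop C (B beats it: P:8>6 Q:9>5 R:12>0 S:8>7)
P1 drop D (B beats it: P:8>5 Q:9>7 R:12>9 S:8>5)
P2 drop Q (P beats it: A:11>8 B:9>6)
P2 drop S (P beats it: A:11>4 B:9>5)
P1→{A,B} P2→{P,R}

Survivors P1:{A,B} P2:{P,R}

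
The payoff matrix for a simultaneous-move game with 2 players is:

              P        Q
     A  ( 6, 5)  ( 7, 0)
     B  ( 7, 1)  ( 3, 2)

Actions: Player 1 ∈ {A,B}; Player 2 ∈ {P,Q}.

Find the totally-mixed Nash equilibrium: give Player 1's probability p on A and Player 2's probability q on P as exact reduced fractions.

p=1/6, q=4/5

P1 indiff ⇒ q·6+(1-q)·7 = q·7+(1-q)·3 ⇒ q(-1) = (1-q)(-4) ⇒ q = 4/5
P2 indiff ⇒ p·5+(1-p)·1 = p·0+(1-p)·2 ⇒ p(5) = (1-p)(1) ⇒ p = 1/6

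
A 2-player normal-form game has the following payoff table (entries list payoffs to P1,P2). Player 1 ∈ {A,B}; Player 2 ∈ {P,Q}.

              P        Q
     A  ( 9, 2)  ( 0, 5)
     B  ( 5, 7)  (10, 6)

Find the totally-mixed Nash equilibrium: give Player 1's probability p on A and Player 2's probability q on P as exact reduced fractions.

P1 indiff ⇒ q·9+(1-q)·0 = q·5+(1-q)·10 ⇒ q(4) = (1-q)(10) ⇒ q = 5/7
P2 indiff ⇒ p·2+(1-p)·7 = p·5+(1-p)·6 ⇒ p(-3) = (1-p)(-1) ⇒ p = 1/4

p=1/4, q=5/7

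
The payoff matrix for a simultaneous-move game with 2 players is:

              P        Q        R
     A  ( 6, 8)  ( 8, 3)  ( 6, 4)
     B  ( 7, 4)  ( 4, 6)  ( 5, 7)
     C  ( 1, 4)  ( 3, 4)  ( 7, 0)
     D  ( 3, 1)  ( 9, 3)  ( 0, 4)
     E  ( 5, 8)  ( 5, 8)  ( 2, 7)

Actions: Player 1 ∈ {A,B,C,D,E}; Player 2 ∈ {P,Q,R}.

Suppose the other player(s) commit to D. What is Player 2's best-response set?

u_2(P vs D) = 1
u_2(Q vs D) = 3
u_2(R vs D) = 4
max payoff 4 at {R}

BR_2 = {R}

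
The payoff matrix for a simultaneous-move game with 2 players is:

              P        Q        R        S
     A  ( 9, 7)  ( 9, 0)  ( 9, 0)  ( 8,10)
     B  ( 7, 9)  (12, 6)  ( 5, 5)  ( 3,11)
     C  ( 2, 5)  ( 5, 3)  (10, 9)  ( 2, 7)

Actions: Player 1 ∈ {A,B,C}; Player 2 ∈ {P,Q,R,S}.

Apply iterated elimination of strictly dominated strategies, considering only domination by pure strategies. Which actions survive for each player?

Survivors P1:{A,C} P2:{R,S}

P2 drop P (S beats it: A:10>7 B:11>9 C:7>5)
P2 drop Q (S beats it: A:10>0 B:11>6 C:7>3)
P1 drop B (A beats it: R:9>5 S:8>3)
P1→{A,C} P2→{R,S}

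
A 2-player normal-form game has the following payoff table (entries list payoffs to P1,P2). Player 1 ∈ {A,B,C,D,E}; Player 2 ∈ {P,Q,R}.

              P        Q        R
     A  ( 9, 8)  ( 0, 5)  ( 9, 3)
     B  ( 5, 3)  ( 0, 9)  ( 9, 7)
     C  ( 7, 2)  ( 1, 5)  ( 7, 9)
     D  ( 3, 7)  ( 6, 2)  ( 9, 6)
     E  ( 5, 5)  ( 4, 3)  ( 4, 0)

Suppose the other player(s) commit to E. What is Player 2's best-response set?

BR_2 = {P}

u_2(P vs E) = 5
u_2(Q vs E) = 3
u_2(R vs E) = 0
max payoff 5 at {P}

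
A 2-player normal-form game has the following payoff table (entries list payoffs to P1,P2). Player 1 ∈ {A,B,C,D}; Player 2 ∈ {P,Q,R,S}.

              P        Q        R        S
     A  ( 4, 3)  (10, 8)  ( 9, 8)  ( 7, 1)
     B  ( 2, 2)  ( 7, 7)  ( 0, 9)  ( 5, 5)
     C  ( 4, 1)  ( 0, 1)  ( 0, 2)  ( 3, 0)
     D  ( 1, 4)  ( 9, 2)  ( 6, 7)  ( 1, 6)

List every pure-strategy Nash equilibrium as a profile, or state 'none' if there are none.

(A,P): not NE [P2→R gives 8>3]
(A,Q): NE
(A,R): NE
(A,S): not NE [P2→R gives 8>1]
(B,P): not NE [P1→C gives 4>2; P2→R gives 9>2]
(B,Q): not NE [P1→A gives 10>7; P2→R gives 9>7]
(B,R): not NE [P1→A gives 9>0]
(B,S): not NE [P1→A gives 7>5; P2→R gives 9>5]
(C,P): not NE [P2→R gives 2>1]
(C,Q): not NE [P1→A gives 10>0; P2→R gives 2>1]
(C,R): not NE [P1→A gives 9>0]
(C,S): not NE [P1→A gives 7>3; P2→R gives 2>0]
(D,P): not NE [P1→C gives 4>1; P2→R gives 7>4]
(D,Q): not NE [P1→A gives 10>9; P2→R gives 7>2]
(D,R): not NE [P1→A gives 9>6]
(D,S): not NE [P1→A gives 7>1; P2→R gives 7>6]

Nash profiles: (A,Q), (A,R)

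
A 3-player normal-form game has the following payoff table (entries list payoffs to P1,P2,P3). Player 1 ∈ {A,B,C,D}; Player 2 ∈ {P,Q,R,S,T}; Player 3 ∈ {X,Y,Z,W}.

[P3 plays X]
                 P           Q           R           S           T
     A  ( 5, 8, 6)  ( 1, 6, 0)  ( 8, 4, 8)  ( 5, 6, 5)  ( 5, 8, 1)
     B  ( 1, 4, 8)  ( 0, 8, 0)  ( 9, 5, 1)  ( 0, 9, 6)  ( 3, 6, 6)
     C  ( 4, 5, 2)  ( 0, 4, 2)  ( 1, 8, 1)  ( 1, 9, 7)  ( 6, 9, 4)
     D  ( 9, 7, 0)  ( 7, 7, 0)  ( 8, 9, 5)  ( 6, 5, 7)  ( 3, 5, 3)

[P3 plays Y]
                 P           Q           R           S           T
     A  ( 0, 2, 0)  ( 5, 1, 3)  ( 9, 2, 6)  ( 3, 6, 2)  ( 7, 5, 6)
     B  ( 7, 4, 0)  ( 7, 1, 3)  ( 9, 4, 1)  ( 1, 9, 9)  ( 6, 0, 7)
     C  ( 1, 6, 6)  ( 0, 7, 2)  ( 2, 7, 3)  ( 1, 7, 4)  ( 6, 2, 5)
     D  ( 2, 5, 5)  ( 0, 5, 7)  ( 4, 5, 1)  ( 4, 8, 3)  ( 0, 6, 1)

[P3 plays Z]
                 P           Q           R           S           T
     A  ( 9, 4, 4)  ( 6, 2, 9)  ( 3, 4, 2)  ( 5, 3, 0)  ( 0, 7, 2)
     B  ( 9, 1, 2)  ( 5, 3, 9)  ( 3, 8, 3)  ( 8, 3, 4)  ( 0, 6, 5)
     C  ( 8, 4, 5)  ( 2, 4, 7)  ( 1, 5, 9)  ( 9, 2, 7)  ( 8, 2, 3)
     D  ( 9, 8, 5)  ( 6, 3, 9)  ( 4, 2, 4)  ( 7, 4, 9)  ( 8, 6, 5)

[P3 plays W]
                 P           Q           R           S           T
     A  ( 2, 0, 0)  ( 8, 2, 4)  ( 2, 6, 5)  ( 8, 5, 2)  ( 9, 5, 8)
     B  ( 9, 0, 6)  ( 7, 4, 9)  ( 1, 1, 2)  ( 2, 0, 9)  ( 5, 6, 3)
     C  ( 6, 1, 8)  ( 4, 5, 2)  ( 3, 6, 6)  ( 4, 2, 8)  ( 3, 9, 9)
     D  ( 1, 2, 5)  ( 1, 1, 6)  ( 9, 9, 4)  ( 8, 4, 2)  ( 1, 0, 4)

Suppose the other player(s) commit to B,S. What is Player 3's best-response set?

P3 best: {Y,W}

u_3(X vs B,S) = 6
u_3(Y vs B,S) = 9
u_3(Z vs B,S) = 4
u_3(W vs B,S) = 9
max payoff 9 at {Y,W}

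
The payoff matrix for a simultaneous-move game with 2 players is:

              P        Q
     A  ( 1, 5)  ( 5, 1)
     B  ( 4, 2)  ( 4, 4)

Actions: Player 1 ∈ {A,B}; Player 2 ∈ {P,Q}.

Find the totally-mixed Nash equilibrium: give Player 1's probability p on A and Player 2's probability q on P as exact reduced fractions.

p=1/3, q=1/4

P1 indiff ⇒ q·1+(1-q)·5 = q·4+(1-q)·4 ⇒ q(-3) = (1-q)(-1) ⇒ q = 1/4
P2 indiff ⇒ p·5+(1-p)·2 = p·1+(1-p)·4 ⇒ p(4) = (1-p)(2) ⇒ p = 1/3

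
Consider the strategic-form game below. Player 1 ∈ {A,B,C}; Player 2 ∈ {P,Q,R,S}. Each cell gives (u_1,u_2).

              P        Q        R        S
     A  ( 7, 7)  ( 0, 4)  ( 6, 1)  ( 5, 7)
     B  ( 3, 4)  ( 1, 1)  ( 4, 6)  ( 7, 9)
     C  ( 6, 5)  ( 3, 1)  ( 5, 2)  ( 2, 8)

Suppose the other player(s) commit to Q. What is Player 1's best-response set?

BR_1 = {C}

u_1(A vs Q) = 0
u_1(B vs Q) = 1
u_1(C vs Q) = 3
max payoff 3 at {C}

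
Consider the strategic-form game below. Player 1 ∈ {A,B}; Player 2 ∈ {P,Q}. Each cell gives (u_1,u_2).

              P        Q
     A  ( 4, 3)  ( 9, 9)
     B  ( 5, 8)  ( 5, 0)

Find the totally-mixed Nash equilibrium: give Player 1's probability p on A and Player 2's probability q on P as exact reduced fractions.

P1 indiff ⇒ q·4+(1-q)·9 = q·5+(1-q)·5 ⇒ q(-1) = (1-q)(-4) ⇒ q = 4/5
P2 indiff ⇒ p·3+(1-p)·8 = p·9+(1-p)·0 ⇒ p(-6) = (1-p)(-8) ⇒ p = 4/7

P1 mixes 4/7 on A; P2 mixes 4/5 on P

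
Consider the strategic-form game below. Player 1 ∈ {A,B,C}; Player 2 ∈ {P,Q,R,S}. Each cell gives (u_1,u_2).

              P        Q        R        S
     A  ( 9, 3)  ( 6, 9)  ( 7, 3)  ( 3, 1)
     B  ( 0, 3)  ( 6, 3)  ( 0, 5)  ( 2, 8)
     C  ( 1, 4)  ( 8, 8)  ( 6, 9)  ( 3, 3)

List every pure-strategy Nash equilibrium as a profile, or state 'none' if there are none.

PSNE: ∅

(A,P): not NE [P2→Q gives 9>3]
(A,Q): not NE [P1→C gives 8>6]
(A,R): not NE [P2→Q gives 9>3]
(A,S): not NE [P2→Q gives 9>1]
(B,P): not NE [P1→A gives 9>0; P2→S gives 8>3]
(B,Q): not NE [P1→C gives 8>6; P2→S gives 8>3]
(B,R): not NE [P1→A gives 7>0; P2→S gives 8>5]
(B,S): not NE [P1→C gives 3>2]
(C,P): not NE [P1→A gives 9>1; P2→R gives 9>4]
(C,Q): not NE [P2→R gives 9>8]
(C,R): not NE [P1→A gives 7>6]
(C,S): not NE [P2→R gives 9>3]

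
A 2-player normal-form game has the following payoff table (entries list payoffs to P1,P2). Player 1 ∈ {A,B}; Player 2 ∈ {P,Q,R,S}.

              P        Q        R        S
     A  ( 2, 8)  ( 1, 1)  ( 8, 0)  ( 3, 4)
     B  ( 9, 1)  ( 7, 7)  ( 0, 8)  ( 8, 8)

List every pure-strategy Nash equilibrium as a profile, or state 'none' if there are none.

(A,P): not NE [P1→B gives 9>2]
(A,Q): not NE [P1→B gives 7>1; P2→P gives 8>1]
(A,R): not NE [P2→P gives 8>0]
(A,S): not NE [P1→B gives 8>3; P2→P gives 8>4]
(B,P): not NE [P2→S gives 8>1]
(B,Q): not NE [P2→S gives 8>7]
(B,R): not NE [P1→A gives 8>0]
(B,S): NE

NE set: (B,S)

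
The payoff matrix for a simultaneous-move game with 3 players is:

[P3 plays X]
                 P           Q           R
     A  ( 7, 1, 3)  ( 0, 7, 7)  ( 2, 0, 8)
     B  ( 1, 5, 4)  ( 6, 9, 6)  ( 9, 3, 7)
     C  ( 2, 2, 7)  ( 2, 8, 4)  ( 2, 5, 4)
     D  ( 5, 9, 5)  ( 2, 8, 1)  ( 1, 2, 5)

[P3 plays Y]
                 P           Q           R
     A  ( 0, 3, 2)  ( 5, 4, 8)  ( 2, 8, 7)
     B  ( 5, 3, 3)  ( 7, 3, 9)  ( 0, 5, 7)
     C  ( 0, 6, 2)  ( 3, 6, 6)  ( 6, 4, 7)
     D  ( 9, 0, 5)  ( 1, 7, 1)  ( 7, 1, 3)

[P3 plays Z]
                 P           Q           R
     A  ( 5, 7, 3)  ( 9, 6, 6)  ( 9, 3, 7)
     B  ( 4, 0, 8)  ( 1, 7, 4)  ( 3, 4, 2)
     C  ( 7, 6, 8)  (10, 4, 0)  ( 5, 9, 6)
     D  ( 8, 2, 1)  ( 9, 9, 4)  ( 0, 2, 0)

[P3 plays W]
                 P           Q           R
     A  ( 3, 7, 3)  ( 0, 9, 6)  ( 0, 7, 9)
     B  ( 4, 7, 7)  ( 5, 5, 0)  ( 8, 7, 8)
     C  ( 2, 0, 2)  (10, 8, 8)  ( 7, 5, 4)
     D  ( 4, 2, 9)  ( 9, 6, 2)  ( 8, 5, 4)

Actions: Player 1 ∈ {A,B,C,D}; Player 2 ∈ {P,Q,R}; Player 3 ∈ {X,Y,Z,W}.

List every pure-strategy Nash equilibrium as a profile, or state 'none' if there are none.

PSNE = {(B,R,W), (C,Q,W)}

(A,P,X): not NE [P2→Q gives 7>1]
(A,P,Y): not NE [P1→D gives 9>0; P2→R gives 8>3; P3→W gives 3>2]
(A,P,Z): not NE [P1→D gives 8>5]
(A,P,W): not NE [P1→D gives 4>3; P2→Q gives 9>7]
(A,Q,X): not NE [P1→B gives 6>0; P3→Y gives 8>7]
(A,Q,Y): not NE [P1→B gives 7>5; P2→R gives 8>4]
(A,Q,Z): not NE [P1→C gives 10>9; P2→P gives 7>6; P3→Y gives 8>6]
(A,Q,W): not NE [P1→C gives 10>0; P3→Y gives 8>6]
(A,R,X): not NE [P1→B gives 9>2; P2→Q gives 7>0; P3→W gives 9>8]
(A,R,Y): not NE [P1→D gives 7>2; P3→W gives 9>7]
(A,R,Z): not NE [P2→P gives 7>3; P3→W gives 9>7]
(A,R,W): not NE [P1→D gives 8>0; P2→Q gives 9>7]
(B,P,X): not NE [P1→A gives 7>1; P2→Q gives 9>5; P3→Z gives 8>4]
(B,P,Y): not NE [P1→D gives 9>5; P2→R gives 5>3; P3→Z gives 8>3]
(B,P,Z): not NE [P1→D gives 8>4; P2→Q gives 7>0]
(B,P,W): not NE [P3→Z gives 8>7]
(B,Q,X): not NE [P3→Y gives 9>6]
(B,Q,Y): not NE [P2→R gives 5>3]
(B,Q,Z): not NE [P1→C gives 10>1; P3→Y gives 9>4]
(B,Q,W): not NE [P1→C gives 10>5; P2→R gives 7>5; P3→Y gives 9>0]
(B,R,X): not NE [P2→Q gives 9>3; P3→W gives 8>7]
(B,R,Y): not NE [P1→D gives 7>0; P3→W gives 8>7]
(B,R,Z): not NE [P1→A gives 9>3; P2→Q gives 7>4; P3→W gives 8>2]
(B,R,W): NE
(C,P,X): not NE [P1→A gives 7>2; P2→Q gives 8>2; P3→Z gives 8>7]
(C,P,Y): not NE [P1→D gives 9>0; P3→Z gives 8>2]
(C,P,Z): not NE [P1→D gives 8>7; P2→R gives 9>6]
(C,P,W): not NE [P1→D gives 4>2; P2→Q gives 8>0; P3→Z gives 8>2]
(C,Q,X): not NE [P1→B gives 6>2; P3→W gives 8>4]
(C,Q,Y): not NE [P1→B gives 7>3; P3→W gives 8>6]
(C,Q,Z): not NE [P2→R gives 9>4; P3→W gives 8>0]
(C,Q,W): NE
(C,R,X): not NE [P1→B gives 9>2; P2→Q gives 8>5; P3→Y gives 7>4]
(C,R,Y): not NE [P1→D gives 7>6; P2→Q gives 6>4]
(C,R,Z): not NE [P1→A gives 9>5; P3→Y gives 7>6]
(C,R,W): not NE [P1→D gives 8>7; P2→Q gives 8>5; P3→Y gives 7>4]
(D,P,X): not NE [P1→A gives 7>5; P3→W gives 9>5]
(D,P,Y): not NE [P2→Q gives 7>0; P3→W gives 9>5]
(D,P,Z): not NE [P2→Q gives 9>2; P3→W gives 9>1]
(D,P,W): not NE [P2→Q gives 6>2]
(D,Q,X): not NE [P1→B gives 6>2; P2→P gives 9>8; P3→Z gives 4>1]
(D,Q,Y): not NE [P1→B gives 7>1; P3→Z gives 4>1]
(D,Q,Z): not NE [P1→C gives 10>9]
(D,Q,W): not NE [P1→C gives 10>9; P3→Z gives 4>2]
(D,R,X): not NE [P1→B gives 9>1; P2→P gives 9>2]
(D,R,Y): not NE [P2→Q gives 7>1; P3→X gives 5>3]
(D,R,Z): not NE [P1→A gives 9>0; P2→Q gives 9>2; P3→X gives 5>0]
(D,R,W): not NE [P2→Q gives 6>5; P3→X gives 5>4]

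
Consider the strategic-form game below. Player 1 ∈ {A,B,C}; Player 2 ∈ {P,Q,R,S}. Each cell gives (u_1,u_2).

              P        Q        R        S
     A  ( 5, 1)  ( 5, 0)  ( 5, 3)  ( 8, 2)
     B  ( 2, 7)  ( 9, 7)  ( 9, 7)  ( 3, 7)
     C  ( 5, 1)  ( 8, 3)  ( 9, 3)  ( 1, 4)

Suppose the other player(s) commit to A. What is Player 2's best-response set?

P2 best: {R}

u_2(P vs A) = 1
u_2(Q vs A) = 0
u_2(R vs A) = 3
u_2(S vs A) = 2
max payoff 3 at {R}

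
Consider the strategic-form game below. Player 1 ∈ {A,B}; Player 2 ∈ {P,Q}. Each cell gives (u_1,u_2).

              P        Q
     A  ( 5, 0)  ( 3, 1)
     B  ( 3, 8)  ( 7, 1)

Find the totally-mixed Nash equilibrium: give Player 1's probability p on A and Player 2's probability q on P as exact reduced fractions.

P1 indiff ⇒ q·5+(1-q)·3 = q·3+(1-q)·7 ⇒ q(2) = (1-q)(4) ⇒ q = 2/3
P2 indiff ⇒ p·0+(1-p)·8 = p·1+(1-p)·1 ⇒ p(-1) = (1-p)(-7) ⇒ p = 7/8

p=7/8, q=2/3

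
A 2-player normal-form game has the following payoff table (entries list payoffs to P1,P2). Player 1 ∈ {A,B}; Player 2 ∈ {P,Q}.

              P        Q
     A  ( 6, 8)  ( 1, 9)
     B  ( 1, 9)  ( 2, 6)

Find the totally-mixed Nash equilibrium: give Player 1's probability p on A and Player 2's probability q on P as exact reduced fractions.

P1 indiff ⇒ q·6+(1-q)·1 = q·1+(1-q)·2 ⇒ q(5) = (1-q)(1) ⇒ q = 1/6
P2 indiff ⇒ p·8+(1-p)·9 = p·9+(1-p)·6 ⇒ p(-1) = (1-p)(-3) ⇒ p = 3/4

(p,q) = (3/4, 1/6)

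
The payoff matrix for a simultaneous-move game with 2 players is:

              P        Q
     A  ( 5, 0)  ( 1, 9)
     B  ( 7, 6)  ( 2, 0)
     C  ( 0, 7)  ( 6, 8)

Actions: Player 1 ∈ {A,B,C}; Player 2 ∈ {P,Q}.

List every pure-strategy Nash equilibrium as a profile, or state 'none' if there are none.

(A,P): not NE [P1→B gives 7>5; P2→Q gives 9>0]
(A,Q): not NE [P1→C gives 6>1]
(B,P): NE
(B,Q): not NE [P1→C gives 6>2; P2→P gives 6>0]
(C,P): not NE [P1→B gives 7>0; P2→Q gives 8>7]
(C,Q): NE

NE set: (B,P), (C,Q)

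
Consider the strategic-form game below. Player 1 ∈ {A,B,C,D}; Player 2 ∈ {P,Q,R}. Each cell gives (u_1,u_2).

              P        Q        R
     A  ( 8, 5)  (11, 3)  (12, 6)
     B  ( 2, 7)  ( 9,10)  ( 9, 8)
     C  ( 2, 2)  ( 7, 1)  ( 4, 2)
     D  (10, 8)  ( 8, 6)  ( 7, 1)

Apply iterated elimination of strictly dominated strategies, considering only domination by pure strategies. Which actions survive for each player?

P1 drop B (A beats it: P:8>2 Q:11>9 R:12>9)
P1 drop C (A beats it: P:8>2 Q:11>7 R:12>4)
P2 drop Q (P beats it: A:5>3 D:8>6)
P1→{A,D} P2→{P,R}

Remaining: P1:{A,D} P2:{P,R}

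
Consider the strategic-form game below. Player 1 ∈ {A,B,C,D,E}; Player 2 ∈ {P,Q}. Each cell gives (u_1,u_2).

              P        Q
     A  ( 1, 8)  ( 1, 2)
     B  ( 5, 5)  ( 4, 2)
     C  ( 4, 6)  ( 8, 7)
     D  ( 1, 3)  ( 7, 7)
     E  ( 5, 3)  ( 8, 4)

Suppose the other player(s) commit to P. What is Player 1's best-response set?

BR_1 = {B,E}

u_1(A vs P) = 1
u_1(B vs P) = 5
u_1(C vs P) = 4
u_1(D vs P) = 1
u_1(E vs P) = 5
max payoff 5 at {B,E}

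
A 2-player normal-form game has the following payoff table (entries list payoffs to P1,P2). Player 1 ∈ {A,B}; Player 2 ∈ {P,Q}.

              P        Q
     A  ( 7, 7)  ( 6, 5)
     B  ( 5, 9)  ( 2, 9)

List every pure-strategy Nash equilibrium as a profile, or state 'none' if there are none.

PSNE = {(A,P)}

(A,P): NE
(A,Q): not NE [P2→P gives 7>5]
(B,P): not NE [P1→A gives 7>5]
(B,Q): not NE [P1→A gives 6>2]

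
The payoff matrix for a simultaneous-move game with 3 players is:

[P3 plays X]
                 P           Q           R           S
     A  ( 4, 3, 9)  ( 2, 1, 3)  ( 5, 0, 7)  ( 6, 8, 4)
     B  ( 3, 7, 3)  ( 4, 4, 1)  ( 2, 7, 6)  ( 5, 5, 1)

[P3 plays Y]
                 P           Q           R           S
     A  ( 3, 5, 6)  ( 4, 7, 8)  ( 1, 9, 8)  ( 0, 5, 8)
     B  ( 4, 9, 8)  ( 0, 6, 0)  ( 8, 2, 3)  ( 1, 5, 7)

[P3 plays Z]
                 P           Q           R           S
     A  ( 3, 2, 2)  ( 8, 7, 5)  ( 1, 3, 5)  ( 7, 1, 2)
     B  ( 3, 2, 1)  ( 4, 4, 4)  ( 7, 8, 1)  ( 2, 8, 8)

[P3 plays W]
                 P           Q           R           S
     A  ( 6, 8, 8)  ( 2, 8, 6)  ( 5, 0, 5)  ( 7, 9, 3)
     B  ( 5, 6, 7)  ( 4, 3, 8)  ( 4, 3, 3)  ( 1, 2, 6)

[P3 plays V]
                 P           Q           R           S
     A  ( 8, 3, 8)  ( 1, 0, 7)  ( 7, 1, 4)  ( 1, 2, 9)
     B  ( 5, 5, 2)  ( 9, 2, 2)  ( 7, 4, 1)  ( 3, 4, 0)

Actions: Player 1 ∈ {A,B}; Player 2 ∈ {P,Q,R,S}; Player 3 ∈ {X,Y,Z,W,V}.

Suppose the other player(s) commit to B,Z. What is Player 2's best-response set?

P2 best: {R,S}

u_2(P vs B,Z) = 2
u_2(Q vs B,Z) = 4
u_2(R vs B,Z) = 8
u_2(S vs B,Z) = 8
max payoff 8 at {R,S}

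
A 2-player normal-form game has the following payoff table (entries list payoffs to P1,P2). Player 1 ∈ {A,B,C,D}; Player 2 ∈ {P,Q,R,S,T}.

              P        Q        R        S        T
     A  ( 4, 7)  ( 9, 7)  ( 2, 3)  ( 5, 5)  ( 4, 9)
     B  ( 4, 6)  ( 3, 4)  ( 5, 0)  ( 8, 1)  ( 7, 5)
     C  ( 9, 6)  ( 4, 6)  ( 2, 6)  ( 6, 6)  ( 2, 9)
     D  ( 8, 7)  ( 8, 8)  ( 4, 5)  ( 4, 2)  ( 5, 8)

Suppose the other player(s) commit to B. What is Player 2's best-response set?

u_2(P vs B) = 6
u_2(Q vs B) = 4
u_2(R vs B) = 0
u_2(S vs B) = 1
u_2(T vs B) = 5
max payoff 6 at {P}

argmax u_2 = {P}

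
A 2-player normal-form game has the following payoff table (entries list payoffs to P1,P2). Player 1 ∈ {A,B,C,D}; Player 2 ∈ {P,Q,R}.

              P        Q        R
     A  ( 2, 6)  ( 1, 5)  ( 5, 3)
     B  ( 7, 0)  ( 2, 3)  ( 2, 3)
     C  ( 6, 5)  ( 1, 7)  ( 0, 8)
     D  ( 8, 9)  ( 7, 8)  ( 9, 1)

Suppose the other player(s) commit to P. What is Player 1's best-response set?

P1 best: {D}

u_1(A vs P) = 2
u_1(B vs P) = 7
u_1(C vs P) = 6
u_1(D vs P) = 8
max payoff 8 at {D}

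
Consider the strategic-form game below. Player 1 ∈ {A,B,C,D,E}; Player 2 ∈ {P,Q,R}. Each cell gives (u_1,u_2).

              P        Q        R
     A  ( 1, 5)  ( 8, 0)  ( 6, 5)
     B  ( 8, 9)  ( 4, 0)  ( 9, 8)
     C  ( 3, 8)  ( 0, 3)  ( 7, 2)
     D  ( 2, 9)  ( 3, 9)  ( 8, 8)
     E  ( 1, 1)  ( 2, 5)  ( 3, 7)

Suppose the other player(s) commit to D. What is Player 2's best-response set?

u_2(P vs D) = 9
u_2(Q vs D) = 9
u_2(R vs D) = 8
max payoff 9 at {P,Q}

argmax u_2 = {P,Q}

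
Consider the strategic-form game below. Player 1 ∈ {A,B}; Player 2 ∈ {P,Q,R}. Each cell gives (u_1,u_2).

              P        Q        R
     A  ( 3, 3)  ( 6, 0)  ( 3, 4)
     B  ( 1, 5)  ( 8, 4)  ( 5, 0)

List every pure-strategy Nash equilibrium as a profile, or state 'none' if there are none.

No pure NE.

(A,P): not NE [P2→R gives 4>3]
(A,Q): not NE [P1→B gives 8>6; P2→R gives 4>0]
(A,R): not NE [P1→B gives 5>3]
(B,P): not NE [P1→A gives 3>1]
(B,Q): not NE [P2→P gives 5>4]
(B,R): not NE [P2→P gives 5>0]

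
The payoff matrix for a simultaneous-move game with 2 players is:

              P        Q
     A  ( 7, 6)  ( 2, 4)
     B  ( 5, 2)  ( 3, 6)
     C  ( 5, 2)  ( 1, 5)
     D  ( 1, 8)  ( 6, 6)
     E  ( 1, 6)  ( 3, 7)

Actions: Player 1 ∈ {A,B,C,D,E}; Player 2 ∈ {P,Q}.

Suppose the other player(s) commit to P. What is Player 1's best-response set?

P1 best: {A}

u_1(A vs P) = 7
u_1(B vs P) = 5
u_1(C vs P) = 5
u_1(D vs P) = 1
u_1(E vs P) = 1
max payoff 7 at {A}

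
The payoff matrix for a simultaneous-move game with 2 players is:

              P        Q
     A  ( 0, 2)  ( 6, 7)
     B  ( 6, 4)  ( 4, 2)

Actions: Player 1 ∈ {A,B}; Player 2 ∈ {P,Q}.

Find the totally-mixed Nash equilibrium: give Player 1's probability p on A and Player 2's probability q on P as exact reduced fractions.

p=2/7, q=1/4

P1 indiff ⇒ q·0+(1-q)·6 = q·6+(1-q)·4 ⇒ q(-6) = (1-q)(-2) ⇒ q = 1/4
P2 indiff ⇒ p·2+(1-p)·4 = p·7+(1-p)·2 ⇒ p(-5) = (1-p)(-2) ⇒ p = 2/7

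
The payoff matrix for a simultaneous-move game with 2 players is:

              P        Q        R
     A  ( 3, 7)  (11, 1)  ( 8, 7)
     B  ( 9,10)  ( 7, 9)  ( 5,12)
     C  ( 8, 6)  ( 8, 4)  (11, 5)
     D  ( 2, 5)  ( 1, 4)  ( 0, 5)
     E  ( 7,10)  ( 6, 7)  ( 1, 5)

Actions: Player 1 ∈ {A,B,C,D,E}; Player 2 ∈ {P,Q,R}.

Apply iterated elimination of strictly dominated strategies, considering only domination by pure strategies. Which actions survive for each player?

IESDS → P1:{B,C} P2:{P,R}

P1 drop D (A beats it: P:3>2 Q:11>1 R:8>0)
P1 drop E (B beats it: P:9>7 Q:7>6 R:5>1)
P2 drop Q (P beats it: A:7>1 B:10>9 C:6>4)
P1 drop A (C beats it: P:8>3 R:11>8)
P1→{B,C} P2→{P,R}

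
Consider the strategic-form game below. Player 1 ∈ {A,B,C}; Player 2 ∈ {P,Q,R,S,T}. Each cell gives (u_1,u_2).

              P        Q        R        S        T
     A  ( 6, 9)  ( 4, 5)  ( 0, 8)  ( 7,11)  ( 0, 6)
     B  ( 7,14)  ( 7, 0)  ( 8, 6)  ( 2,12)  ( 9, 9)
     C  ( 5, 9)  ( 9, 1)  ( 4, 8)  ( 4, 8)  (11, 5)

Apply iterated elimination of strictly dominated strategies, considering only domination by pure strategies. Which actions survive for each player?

P2 drop Q (P beats it: A:9>5 B:14>0 C:9>1)
P2 drop R (P beats it: A:9>8 B:14>6 C:9>8)
P2 drop T (P beats it: A:9>6 B:14>9 C:9>5)
P1 drop C (A beats it: P:6>5 S:7>4)
P1→{A,B} P2→{P,S}

IESDS → P1:{A,B} P2:{P,S}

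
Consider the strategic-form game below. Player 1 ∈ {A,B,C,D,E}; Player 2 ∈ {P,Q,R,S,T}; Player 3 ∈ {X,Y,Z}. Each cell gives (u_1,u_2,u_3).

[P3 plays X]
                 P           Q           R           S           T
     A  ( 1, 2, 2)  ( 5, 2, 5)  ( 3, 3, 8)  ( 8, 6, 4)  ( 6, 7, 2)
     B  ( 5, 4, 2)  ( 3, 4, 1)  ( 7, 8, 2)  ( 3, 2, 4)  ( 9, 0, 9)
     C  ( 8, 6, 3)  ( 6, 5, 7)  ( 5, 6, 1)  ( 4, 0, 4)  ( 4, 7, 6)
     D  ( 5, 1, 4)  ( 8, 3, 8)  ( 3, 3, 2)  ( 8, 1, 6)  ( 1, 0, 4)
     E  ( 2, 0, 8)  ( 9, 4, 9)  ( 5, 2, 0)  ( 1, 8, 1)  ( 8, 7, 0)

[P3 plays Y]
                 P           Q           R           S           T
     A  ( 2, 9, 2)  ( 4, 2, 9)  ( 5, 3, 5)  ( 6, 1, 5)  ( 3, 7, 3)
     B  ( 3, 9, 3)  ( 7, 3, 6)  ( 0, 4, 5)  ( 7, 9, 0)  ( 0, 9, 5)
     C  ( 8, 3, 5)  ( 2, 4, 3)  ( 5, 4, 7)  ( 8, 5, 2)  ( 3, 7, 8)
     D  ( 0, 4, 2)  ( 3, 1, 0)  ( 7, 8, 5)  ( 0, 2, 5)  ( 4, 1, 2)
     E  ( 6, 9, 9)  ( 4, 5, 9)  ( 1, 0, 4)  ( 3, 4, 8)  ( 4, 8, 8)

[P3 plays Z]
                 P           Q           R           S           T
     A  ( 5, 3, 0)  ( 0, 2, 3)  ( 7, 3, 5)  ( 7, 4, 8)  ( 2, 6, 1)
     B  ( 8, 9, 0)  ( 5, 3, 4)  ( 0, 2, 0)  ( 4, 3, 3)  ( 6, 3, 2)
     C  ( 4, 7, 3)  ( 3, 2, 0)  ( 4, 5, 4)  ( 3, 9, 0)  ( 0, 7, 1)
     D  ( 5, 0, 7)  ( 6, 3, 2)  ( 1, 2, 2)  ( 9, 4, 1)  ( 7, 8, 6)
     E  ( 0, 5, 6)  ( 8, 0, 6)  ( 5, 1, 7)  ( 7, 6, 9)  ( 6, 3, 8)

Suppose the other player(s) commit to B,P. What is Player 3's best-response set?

argmax u_3 = {Y}

u_3(X vs B,P) = 2
u_3(Y vs B,P) = 3
u_3(Z vs B,P) = 0
max payoff 3 at {Y}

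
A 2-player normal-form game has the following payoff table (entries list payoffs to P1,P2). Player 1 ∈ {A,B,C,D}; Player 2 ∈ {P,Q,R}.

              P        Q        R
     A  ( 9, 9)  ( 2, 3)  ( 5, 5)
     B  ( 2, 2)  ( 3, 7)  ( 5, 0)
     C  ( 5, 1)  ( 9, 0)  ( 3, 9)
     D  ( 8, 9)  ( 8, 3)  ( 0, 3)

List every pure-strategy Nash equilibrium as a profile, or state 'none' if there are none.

Nash profiles: (A,P)

(A,P): NE
(A,Q): not NE [P1→C gives 9>2; P2→P gives 9>3]
(A,R): not NE [P2→P gives 9>5]
(B,P): not NE [P1→A gives 9>2; P2→Q gives 7>2]
(B,Q): not NE [P1→C gives 9>3]
(B,R): not NE [P2→Q gives 7>0]
(C,P): not NE [P1→A gives 9>5; P2→R gives 9>1]
(C,Q): not NE [P2→R gives 9>0]
(C,R): not NE [P1→B gives 5>3]
(D,P): not NE [P1→A gives 9>8]
(D,Q): not NE [P1→C gives 9>8; P2→P gives 9>3]
(D,R): not NE [P1→B gives 5>0; P2→P gives 9>3]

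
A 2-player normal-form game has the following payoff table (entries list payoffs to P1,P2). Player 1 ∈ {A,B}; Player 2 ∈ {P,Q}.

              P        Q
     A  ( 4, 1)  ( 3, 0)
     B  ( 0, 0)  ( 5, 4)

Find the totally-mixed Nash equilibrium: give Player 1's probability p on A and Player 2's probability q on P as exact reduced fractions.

P1 mixes 4/5 on A; P2 mixes 1/3 on P

P1 indiff ⇒ q·4+(1-q)·3 = q·0+(1-q)·5 ⇒ q(4) = (1-q)(2) ⇒ q = 1/3
P2 indiff ⇒ p·1+(1-p)·0 = p·0+(1-p)·4 ⇒ p(1) = (1-p)(4) ⇒ p = 4/5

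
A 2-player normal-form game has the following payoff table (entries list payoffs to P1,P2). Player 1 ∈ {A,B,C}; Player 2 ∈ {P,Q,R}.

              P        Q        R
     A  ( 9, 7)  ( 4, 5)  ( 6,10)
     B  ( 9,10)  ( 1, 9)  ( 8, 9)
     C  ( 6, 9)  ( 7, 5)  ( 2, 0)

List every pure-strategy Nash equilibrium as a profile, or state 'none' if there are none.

(A,P): not NE [P2→R gives 10>7]
(A,Q): not NE [P1→C gives 7>4; P2→R gives 10>5]
(A,R): not NE [P1→B gives 8>6]
(B,P): NE
(B,Q): not NE [P1→C gives 7>1; P2→P gives 10>9]
(B,R): not NE [P2→P gives 10>9]
(C,P): not NE [P1→B gives 9>6]
(C,Q): not NE [P2→P gives 9>5]
(C,R): not NE [P1→B gives 8>2; P2→P gives 9>0]

NE set: (B,P)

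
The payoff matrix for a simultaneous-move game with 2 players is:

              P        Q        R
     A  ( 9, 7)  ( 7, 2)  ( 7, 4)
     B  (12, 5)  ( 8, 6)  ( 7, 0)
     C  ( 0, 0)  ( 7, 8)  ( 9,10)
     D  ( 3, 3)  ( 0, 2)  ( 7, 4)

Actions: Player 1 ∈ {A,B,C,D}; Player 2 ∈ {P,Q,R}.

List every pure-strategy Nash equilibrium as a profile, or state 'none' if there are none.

Nash profiles: (B,Q), (C,R)

(A,P): not NE [P1→B gives 12>9]
(A,Q): not NE [P1→B gives 8>7; P2→P gives 7>2]
(A,R): not NE [P1→C gives 9>7; P2→P gives 7>4]
(B,P): not NE [P2→Q gives 6>5]
(B,Q): NE
(B,R): not NE [P1→C gives 9>7; P2→Q gives 6>0]
(C,P): not NE [P1→B gives 12>0; P2→R gives 10>0]
(C,Q): not NE [P1→B gives 8>7; P2→R gives 10>8]
(C,R): NE
(D,P): not NE [P1→B gives 12>3; P2→R gives 4>3]
(D,Q): not NE [P1→B gives 8>0; P2→R gives 4>2]
(D,R): not NE [P1→C gives 9>7]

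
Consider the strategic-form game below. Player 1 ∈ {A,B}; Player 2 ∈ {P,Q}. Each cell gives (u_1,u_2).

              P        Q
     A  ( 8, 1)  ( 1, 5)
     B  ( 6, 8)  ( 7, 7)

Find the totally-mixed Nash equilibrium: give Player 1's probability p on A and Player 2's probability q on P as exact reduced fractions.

P1 mixes 1/5 on A; P2 mixes 3/4 on P

P1 indiff ⇒ q·8+(1-q)·1 = q·6+(1-q)·7 ⇒ q(2) = (1-q)(6) ⇒ q = 3/4
P2 indiff ⇒ p·1+(1-p)·8 = p·5+(1-p)·7 ⇒ p(-4) = (1-p)(-1) ⇒ p = 1/5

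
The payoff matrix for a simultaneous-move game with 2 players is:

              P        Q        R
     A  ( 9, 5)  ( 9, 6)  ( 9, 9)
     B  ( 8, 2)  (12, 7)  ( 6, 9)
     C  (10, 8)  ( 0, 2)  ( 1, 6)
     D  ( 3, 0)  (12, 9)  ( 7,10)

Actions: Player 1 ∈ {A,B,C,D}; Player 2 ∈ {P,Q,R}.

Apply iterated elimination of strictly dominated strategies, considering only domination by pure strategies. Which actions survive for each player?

Remaining: P1:{A,C} P2:{P,R}

P2 drop Q (R beats it: A:9>6 B:9>7 C:6>2 D:10>9)
P1 drop B (A beats it: P:9>8 R:9>6)
P1 drop D (A beats it: P:9>3 R:9>7)
P1→{A,C} P2→{P,R}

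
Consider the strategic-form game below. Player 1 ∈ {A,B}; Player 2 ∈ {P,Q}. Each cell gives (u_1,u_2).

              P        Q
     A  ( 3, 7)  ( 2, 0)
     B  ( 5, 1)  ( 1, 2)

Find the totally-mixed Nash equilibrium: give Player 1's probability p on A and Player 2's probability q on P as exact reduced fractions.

P1 mixes 1/8 on A; P2 mixes 1/3 on P

P1 indiff ⇒ q·3+(1-q)·2 = q·5+(1-q)·1 ⇒ q(-2) = (1-q)(-1) ⇒ q = 1/3
P2 indiff ⇒ p·7+(1-p)·1 = p·0+(1-p)·2 ⇒ p(7) = (1-p)(1) ⇒ p = 1/8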